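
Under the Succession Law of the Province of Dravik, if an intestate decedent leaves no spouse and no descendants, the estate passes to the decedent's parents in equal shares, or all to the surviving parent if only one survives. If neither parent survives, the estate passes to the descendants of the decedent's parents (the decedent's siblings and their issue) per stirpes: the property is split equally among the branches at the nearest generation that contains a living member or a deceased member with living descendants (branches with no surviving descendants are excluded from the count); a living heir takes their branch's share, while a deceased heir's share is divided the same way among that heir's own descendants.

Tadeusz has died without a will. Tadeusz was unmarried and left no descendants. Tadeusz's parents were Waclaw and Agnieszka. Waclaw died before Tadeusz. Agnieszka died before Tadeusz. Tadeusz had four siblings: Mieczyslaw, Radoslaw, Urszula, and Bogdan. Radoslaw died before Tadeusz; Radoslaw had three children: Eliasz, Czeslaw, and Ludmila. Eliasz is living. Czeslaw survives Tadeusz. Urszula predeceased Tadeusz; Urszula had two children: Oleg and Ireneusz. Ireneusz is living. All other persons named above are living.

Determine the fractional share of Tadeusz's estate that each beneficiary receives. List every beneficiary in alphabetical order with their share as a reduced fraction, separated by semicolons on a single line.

Neither parent survives and there are no descendants, so the estate passes to Tadeusz's siblings and their issue per stirpes.
The estate is divided into 4 equal shares of 1/4 among Mieczyslaw, Radoslaw, Urszula, Bogdan.
Mieczyslaw is living and takes 1/4.
Radoslaw predeceased; the 1/4 allotted to Radoslaw's branch passes to Radoslaw's issue by representation.
The 1/4 is divided into 3 equal shares of 1/12 among Eliasz, Czeslaw, Ludmila.
Eliasz is living and takes 1/12.
Czeslaw is living and takes 1/12.
Ludmila is living and takes 1/12.
Urszula predeceased; the 1/4 allotted to Urszula's branch passes to Urszula's issue by representation.
The 1/4 is divided into 2 equal shares of 1/8 among Oleg, Ireneusz.
Oleg is living and takes 1/8.
Ireneusz is living and takes 1/8.
Bogdan is living and takes 1/4.

Bogdan 1/4; Czeslaw 1/12; Eliasz 1/12; Ireneusz 1/8; Ludmila 1/12; Mieczyslaw 1/4; Oleg 1/8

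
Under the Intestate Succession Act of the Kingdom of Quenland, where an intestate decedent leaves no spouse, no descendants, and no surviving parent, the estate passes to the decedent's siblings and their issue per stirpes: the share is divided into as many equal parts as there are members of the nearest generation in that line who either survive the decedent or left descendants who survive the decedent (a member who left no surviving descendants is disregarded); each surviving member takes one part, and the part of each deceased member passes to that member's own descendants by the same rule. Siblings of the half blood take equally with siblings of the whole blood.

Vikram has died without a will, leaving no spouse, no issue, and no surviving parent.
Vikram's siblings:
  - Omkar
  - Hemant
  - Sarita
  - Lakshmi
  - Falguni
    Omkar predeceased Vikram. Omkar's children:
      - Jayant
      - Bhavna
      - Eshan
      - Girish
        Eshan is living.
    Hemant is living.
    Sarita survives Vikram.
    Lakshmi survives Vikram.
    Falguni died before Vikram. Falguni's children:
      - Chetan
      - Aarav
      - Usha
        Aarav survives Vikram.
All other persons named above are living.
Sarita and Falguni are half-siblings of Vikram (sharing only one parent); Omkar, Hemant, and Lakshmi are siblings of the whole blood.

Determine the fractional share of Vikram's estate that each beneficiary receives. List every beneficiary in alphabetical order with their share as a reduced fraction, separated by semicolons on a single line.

Aarav 1/15; Bhavna 1/20; Chetan 1/15; Eshan 1/20; Girish 1/20; Hemant 1/5; Jayant 1/20; Lakshmi 1/5; Sarita 1/5; Usha 1/15

No spouse, descendants, or parent survives, so the estate passes to Vikram's siblings per stirpes.
Half-blood and whole-blood siblings take equally under the stated rule.
The estate is divided into 5 equal shares of 1/5 among Omkar, Hemant, Sarita, Lakshmi, Falguni.
Omkar predeceased; the 1/5 allotted to Omkar's branch passes to Omkar's issue by representation.
The 1/5 is divided into 4 equal shares of 1/20 among Jayant, Bhavna, Eshan, Girish.
Jayant is living and takes 1/20.
Bhavna is living and takes 1/20.
Eshan is living and takes 1/20.
Girish is living and takes 1/20.
Hemant is living and takes 1/5.
Sarita is living and takes 1/5.
Lakshmi is living and takes 1/5.
Falguni predeceased; the 1/5 allotted to Falguni's branch passes to Falguni's issue by representation.
The 1/5 is divided into 3 equal shares of 1/15 among Chetan, Aarav, Usha.
Chetan is living and takes 1/15.
Aarav is living and takes 1/15.
Usha is living and takes 1/15.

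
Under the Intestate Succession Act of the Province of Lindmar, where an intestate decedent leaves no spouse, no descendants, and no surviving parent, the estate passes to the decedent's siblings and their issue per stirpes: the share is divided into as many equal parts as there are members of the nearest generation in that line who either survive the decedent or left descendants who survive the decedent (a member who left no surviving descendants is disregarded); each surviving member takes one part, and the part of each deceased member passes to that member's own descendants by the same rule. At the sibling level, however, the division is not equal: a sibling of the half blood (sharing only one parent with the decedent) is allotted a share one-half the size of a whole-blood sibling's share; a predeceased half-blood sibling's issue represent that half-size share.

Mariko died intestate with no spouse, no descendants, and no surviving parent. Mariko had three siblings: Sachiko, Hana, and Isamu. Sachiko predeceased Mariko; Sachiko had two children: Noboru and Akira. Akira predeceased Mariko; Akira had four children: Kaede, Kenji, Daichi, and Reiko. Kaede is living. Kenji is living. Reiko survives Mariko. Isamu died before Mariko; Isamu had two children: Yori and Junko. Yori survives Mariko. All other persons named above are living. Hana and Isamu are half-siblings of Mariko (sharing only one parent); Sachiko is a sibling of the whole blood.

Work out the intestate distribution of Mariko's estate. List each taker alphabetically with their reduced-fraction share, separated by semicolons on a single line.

No spouse, descendants, or parent survives, so the estate passes to Mariko's siblings per stirpes.
Half-blood siblings count for one-half the weight of whole-blood siblings at the initial division.
Dividing 1 in proportion to weights (total weight 2): Sachiko (weight 1) → 1/2; Hana (weight 1/2) → 1/4; Isamu (weight 1/2) → 1/4.
Sachiko predeceased; the 1/2 allotted to Sachiko's branch passes to Sachiko's issue by representation.
The 1/2 is divided into 2 equal shares of 1/4 among Noboru, Akira.
Noboru is living and takes 1/4.
Akira predeceased; the 1/4 allotted to Akira's branch passes to Akira's issue by representation.
The 1/4 is divided into 4 equal shares of 1/16 among Kaede, Kenji, Daichi, Reiko.
Kaede is living and takes 1/16.
Kenji is living and takes 1/16.
Daichi is living and takes 1/16.
Reiko is living and takes 1/16.
Hana is living and takes 1/4.
Isamu predeceased; the 1/4 allotted to Isamu's branch passes to Isamu's issue by representation.
The 1/4 is divided into 2 equal shares of 1/8 among Yori, Junko.
Yori is living and takes 1/8.
Junko is living and takes 1/8.

Daichi 1/16; Hana 1/4; Junko 1/8; Kaede 1/16; Kenji 1/16; Noboru 1/4; Reiko 1/16; Yori 1/8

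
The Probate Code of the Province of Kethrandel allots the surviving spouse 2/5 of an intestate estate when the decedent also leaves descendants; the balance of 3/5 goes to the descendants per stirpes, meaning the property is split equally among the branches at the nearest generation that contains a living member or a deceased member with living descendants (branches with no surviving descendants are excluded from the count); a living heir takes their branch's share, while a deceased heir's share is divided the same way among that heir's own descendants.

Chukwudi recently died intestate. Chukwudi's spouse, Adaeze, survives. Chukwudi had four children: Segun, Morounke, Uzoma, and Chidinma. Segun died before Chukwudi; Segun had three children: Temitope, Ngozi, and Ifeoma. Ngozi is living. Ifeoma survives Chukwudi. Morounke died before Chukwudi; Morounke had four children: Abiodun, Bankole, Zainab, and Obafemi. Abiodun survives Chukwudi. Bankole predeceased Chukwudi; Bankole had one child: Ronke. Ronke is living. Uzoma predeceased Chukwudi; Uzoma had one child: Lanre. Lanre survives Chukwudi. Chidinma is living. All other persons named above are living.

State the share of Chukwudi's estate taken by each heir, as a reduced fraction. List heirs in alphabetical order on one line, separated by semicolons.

Adaeze, as surviving spouse, takes 2/5.
The remaining 3/5 passes to Chukwudi's descendants per stirpes.
The 3/5 is divided into 4 equal shares of 3/20 among Segun, Morounke, Uzoma, Chidinma.
Segun predeceased; the 3/20 allotted to Segun's branch passes to Segun's issue by representation.
The 3/20 is divided into 3 equal shares of 1/20 among Temitope, Ngozi, Ifeoma.
Temitope is living and takes 1/20.
Ngozi is living and takes 1/20.
Ifeoma is living and takes 1/20.
Morounke predeceased; the 3/20 allotted to Morounke's branch passes to Morounke's issue by representation.
The 3/20 is divided into 4 equal shares of 3/80 among Abiodun, Bankole, Zainab, Obafemi.
Abiodun is living and takes 3/80.
Bankole predeceased; the 3/80 allotted to Bankole's branch passes to Bankole's issue by representation.
Ronke is the sole taker at this level and receives the full 3/80.
Zainab is living and takes 3/80.
Obafemi is living and takes 3/80.
Uzoma predeceased; the 3/20 allotted to Uzoma's branch passes to Uzoma's issue by representation.
Lanre is the sole taker at this level and receives the full 3/20.
Chidinma is living and takes 3/20.

Abiodun 3/80; Adaeze 2/5; Chidinma 3/20; Ifeoma 1/20; Lanre 3/20; Ngozi 1/20; Obafemi 3/80; Ronke 3/80; Temitope 1/20; Zainab 3/80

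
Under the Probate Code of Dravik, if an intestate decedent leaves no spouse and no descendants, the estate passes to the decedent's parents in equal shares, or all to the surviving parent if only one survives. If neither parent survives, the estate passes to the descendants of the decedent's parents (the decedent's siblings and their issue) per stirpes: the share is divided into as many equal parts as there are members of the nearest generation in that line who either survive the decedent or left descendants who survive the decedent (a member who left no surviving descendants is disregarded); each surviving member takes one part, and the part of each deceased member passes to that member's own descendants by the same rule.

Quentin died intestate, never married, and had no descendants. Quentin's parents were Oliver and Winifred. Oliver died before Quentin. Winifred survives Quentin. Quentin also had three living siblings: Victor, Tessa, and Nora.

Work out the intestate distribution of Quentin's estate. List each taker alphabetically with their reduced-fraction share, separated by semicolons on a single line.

Only one parent, Winifred, survives, so Winifred takes the entire estate. The siblings take nothing because a surviving parent has priority.

Winifred 1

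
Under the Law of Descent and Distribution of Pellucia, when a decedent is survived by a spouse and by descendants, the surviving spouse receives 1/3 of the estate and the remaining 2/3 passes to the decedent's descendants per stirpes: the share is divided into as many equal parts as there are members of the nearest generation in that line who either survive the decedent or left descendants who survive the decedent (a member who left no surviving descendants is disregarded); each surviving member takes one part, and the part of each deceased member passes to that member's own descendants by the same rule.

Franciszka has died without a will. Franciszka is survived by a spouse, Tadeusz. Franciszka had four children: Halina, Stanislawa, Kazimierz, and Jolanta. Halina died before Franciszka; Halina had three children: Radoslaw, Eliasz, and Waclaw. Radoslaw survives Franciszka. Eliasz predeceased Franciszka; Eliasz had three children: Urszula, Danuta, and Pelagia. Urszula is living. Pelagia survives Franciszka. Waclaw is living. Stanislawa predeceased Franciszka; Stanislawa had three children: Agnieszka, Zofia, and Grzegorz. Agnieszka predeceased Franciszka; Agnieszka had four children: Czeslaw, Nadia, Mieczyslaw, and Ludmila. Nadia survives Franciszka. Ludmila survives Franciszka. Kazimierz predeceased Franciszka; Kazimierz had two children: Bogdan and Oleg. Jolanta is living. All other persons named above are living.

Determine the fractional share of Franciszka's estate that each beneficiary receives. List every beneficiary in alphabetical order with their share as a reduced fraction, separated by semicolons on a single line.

Bogdan 1/12; Czeslaw 1/72; Danuta 1/54; Grzegorz 1/18; Jolanta 1/6; Ludmila 1/72; Mieczyslaw 1/72; Nadia 1/72; Oleg 1/12; Pelagia 1/54; Radoslaw 1/18; Tadeusz 1/3; Urszula 1/54; Waclaw 1/18; Zofia 1/18

Tadeusz, as surviving spouse, takes 1/3.
The remaining 2/3 passes to Franciszka's descendants per stirpes.
The 2/3 is divided into 4 equal shares of 1/6 among Halina, Stanislawa, Kazimierz, Jolanta.
Halina predeceased; the 1/6 allotted to Halina's branch passes to Halina's issue by representation.
The 1/6 is divided into 3 equal shares of 1/18 among Radoslaw, Eliasz, Waclaw.
Radoslaw is living and takes 1/18.
Eliasz predeceased; the 1/18 allotted to Eliasz's branch passes to Eliasz's issue by representation.
The 1/18 is divided into 3 equal shares of 1/54 among Urszula, Danuta, Pelagia.
Urszula is living and takes 1/54.
Danuta is living and takes 1/54.
Pelagia is living and takes 1/54.
Waclaw is living and takes 1/18.
Stanislawa predeceased; the 1/6 allotted to Stanislawa's branch passes to Stanislawa's issue by representation.
The 1/6 is divided into 3 equal shares of 1/18 among Agnieszka, Zofia, Grzegorz.
Agnieszka predeceased; the 1/18 allotted to Agnieszka's branch passes to Agnieszka's issue by representation.
The 1/18 is divided into 4 equal shares of 1/72 among Czeslaw, Nadia, Mieczyslaw, Ludmila.
Czeslaw is living and takes 1/72.
Nadia is living and takes 1/72.
Mieczyslaw is living and takes 1/72.
Ludmila is living and takes 1/72.
Zofia is living and takes 1/18.
Grzegorz is living and takes 1/18.
Kazimierz predeceased; the 1/6 allotted to Kazimierz's branch passes to Kazimierz's issue by representation.
The 1/6 is divided into 2 equal shares of 1/12 among Bogdan, Oleg.
Bogdan is living and takes 1/12.
Oleg is living and takes 1/12.
Jolanta is living and takes 1/6.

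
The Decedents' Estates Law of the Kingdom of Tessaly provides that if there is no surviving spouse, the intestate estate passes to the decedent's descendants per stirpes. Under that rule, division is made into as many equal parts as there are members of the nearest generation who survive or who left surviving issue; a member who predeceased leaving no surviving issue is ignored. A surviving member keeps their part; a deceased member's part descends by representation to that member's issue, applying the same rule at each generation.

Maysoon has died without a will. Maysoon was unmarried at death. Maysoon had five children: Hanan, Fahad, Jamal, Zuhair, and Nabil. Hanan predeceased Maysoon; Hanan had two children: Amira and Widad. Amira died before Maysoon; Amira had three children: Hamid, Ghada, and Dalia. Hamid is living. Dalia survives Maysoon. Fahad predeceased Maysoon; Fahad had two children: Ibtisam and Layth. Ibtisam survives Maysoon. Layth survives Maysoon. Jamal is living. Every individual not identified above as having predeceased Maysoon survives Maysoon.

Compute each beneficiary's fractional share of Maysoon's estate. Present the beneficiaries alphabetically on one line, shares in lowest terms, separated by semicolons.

There is no surviving spouse, so the entire estate passes to Maysoon's descendants per stirpes.
The estate is divided into 5 equal shares of 1/5 among Hanan, Fahad, Jamal, Zuhair, Nabil.
Hanan predeceased; the 1/5 allotted to Hanan's branch passes to Hanan's issue by representation.
The 1/5 is divided into 2 equal shares of 1/10 among Amira, Widad.
Amira predeceased; the 1/10 allotted to Amira's branch passes to Amira's issue by representation.
The 1/10 is divided into 3 equal shares of 1/30 among Hamid, Ghada, Dalia.
Hamid is living and takes 1/30.
Ghada is living and takes 1/30.
Dalia is living and takes 1/30.
Widad is living and takes 1/10.
Fahad predeceased; the 1/5 allotted to Fahad's branch passes to Fahad's issue by representation.
The 1/5 is divided into 2 equal shares of 1/10 among Ibtisam, Layth.
Ibtisam is living and takes 1/10.
Layth is living and takes 1/10.
Jamal is living and takes 1/5.
Zuhair is living and takes 1/5.
Nabil is living and takes 1/5.

Dalia 1/30; Ghada 1/30; Hamid 1/30; Ibtisam 1/10; Jamal 1/5; Layth 1/10; Nabil 1/5; Widad 1/10; Zuhair 1/5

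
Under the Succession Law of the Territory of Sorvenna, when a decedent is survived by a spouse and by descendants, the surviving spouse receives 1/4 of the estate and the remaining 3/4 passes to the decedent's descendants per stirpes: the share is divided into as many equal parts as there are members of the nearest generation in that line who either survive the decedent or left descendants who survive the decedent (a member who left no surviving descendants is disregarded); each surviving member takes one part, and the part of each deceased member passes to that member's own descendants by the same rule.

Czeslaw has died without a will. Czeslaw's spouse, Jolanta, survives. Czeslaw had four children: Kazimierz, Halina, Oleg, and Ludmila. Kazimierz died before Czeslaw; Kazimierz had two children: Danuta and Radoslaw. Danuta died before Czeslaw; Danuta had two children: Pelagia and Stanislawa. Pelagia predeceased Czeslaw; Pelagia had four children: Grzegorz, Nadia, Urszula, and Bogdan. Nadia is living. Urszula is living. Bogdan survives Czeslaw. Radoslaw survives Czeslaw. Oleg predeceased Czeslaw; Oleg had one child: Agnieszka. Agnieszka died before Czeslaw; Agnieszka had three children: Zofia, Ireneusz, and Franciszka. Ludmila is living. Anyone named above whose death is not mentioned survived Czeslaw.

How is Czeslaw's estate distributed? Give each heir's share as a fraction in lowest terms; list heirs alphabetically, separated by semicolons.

Bogdan 3/256; Franciszka 1/16; Grzegorz 3/256; Halina 3/16; Ireneusz 1/16; Jolanta 1/4; Ludmila 3/16; Nadia 3/256; Radoslaw 3/32; Stanislawa 3/64; Urszula 3/256; Zofia 1/16

Jolanta, as surviving spouse, takes 1/4.
The remaining 3/4 passes to Czeslaw's descendants per stirpes.
The 3/4 is divided into 4 equal shares of 3/16 among Kazimierz, Halina, Oleg, Ludmila.
Kazimierz predeceased; the 3/16 allotted to Kazimierz's branch passes to Kazimierz's issue by representation.
The 3/16 is divided into 2 equal shares of 3/32 among Danuta, Radoslaw.
Danuta predeceased; the 3/32 allotted to Danuta's branch passes to Danuta's issue by representation.
The 3/32 is divided into 2 equal shares of 3/64 among Pelagia, Stanislawa.
Pelagia predeceased; the 3/64 allotted to Pelagia's branch passes to Pelagia's issue by representation.
The 3/64 is divided into 4 equal shares of 3/256 among Grzegorz, Nadia, Urszula, Bogdan.
Grzegorz is living and takes 3/256.
Nadia is living and takes 3/256.
Urszula is living and takes 3/256.
Bogdan is living and takes 3/256.
Stanislawa is living and takes 3/64.
Radoslaw is living and takes 3/32.
Halina is living and takes 3/16.
Oleg predeceased; the 3/16 allotted to Oleg's branch passes to Oleg's issue by representation.
Agnieszka's line is the sole branch at this level, so the full 3/16 passes to Agnieszka's issue by representation.
The 3/16 is divided into 3 equal shares of 1/16 among Zofia, Ireneusz, Franciszka.
Zofia is living and takes 1/16.
Ireneusz is living and takes 1/16.
Franciszka is living and takes 1/16.
Ludmila is living and takes 3/16.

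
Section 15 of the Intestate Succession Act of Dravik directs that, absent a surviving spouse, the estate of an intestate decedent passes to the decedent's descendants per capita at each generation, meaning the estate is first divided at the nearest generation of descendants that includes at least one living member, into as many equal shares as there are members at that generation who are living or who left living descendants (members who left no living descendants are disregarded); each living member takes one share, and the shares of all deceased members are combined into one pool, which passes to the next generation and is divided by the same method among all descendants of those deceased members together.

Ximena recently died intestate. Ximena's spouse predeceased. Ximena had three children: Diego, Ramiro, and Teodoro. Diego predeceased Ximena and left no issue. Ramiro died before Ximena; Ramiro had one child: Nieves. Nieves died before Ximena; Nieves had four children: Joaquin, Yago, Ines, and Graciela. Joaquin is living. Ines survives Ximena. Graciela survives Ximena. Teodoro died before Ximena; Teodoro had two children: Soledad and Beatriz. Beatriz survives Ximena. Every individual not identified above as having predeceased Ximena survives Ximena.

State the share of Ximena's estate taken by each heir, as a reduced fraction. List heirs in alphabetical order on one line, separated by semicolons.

There is no surviving spouse, so the entire estate passes to Ximena's descendants per capita at each generation.
No one at generation 1 (Ramiro, Teodoro) is living; moving to the next generation.
At generation 2 (Nieves, Soledad, Beatriz) there are 3 shares of (1)/3 = 1/3 each.
Living: Soledad and Beatriz — each takes 1/3.
Deceased: Nieves. That 1/3 share is carried to generation 3.
At generation 3 (Joaquin, Yago, Ines, Graciela) there are 4 shares of (1/3)/4 = 1/12 each.
Living: Joaquin, Yago, Ines, and Graciela — each takes 1/12.

Beatriz 1/3; Graciela 1/12; Ines 1/12; Joaquin 1/12; Soledad 1/3; Yago 1/12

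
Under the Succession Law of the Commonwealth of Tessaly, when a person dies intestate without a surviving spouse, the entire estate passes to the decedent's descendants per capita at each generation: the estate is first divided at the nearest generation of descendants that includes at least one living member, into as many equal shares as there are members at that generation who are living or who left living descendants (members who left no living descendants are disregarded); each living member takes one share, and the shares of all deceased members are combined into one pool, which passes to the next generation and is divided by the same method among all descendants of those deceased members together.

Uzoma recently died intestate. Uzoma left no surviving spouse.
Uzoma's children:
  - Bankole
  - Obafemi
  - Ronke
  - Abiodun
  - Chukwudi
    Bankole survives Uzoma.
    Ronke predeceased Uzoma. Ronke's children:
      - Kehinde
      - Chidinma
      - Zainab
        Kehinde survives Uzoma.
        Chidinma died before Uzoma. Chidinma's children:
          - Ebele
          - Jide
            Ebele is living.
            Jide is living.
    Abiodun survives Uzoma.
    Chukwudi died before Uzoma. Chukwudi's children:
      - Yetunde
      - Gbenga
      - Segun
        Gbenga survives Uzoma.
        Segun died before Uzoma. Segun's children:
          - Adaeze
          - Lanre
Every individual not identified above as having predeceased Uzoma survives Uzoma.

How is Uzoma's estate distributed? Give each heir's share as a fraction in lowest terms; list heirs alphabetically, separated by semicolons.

Abiodun 1/5; Adaeze 1/30; Bankole 1/5; Ebele 1/30; Gbenga 1/15; Jide 1/30; Kehinde 1/15; Lanre 1/30; Obafemi 1/5; Yetunde 1/15; Zainab 1/15

There is no surviving spouse, so the entire estate passes to Uzoma's descendants per capita at each generation.
At generation 1 (Bankole, Obafemi, Ronke, Abiodun, Chukwudi) there are 5 shares of (1)/5 = 1/5 each.
Living: Bankole, Obafemi, and Abiodun — each takes 1/5.
Deceased: Ronke and Chukwudi. Their combined 2/5 is pooled and carried to generation 2.
At generation 2 (Kehinde, Chidinma, Zainab, Yetunde, Gbenga, Segun) there are 6 shares of (2/5)/6 = 1/15 each.
Living: Kehinde, Zainab, Yetunde, and Gbenga — each takes 1/15.
Deceased: Chidinma and Segun. Their combined 2/15 is pooled and carried to generation 3.
At generation 3 (Ebele, Jide, Adaeze, Lanre) there are 4 shares of (2/15)/4 = 1/30 each.
Living: Ebele, Jide, Adaeze, and Lanre — each takes 1/30.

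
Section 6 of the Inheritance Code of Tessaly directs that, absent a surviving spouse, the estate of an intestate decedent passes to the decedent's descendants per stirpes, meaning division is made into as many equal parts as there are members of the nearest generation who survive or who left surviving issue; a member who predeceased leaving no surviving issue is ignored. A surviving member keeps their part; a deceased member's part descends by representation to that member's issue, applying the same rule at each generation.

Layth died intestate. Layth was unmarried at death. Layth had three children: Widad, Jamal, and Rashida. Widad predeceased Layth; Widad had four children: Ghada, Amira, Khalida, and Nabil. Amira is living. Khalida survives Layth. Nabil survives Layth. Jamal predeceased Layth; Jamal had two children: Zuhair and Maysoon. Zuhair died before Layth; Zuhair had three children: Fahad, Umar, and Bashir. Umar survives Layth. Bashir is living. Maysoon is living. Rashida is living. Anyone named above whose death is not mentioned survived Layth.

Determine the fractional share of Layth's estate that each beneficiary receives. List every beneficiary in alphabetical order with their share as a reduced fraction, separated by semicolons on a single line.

Amira 1/12; Bashir 1/18; Fahad 1/18; Ghada 1/12; Khalida 1/12; Maysoon 1/6; Nabil 1/12; Rashida 1/3; Umar 1/18

There is no surviving spouse, so the entire estate passes to Layth's descendants per stirpes.
The estate is divided into 3 equal shares of 1/3 among Widad, Jamal, Rashida.
Widad predeceased; the 1/3 allotted to Widad's branch passes to Widad's issue by representation.
The 1/3 is divided into 4 equal shares of 1/12 among Ghada, Amira, Khalida, Nabil.
Ghada is living and takes 1/12.
Amira is living and takes 1/12.
Khalida is living and takes 1/12.
Nabil is living and takes 1/12.
Jamal predeceased; the 1/3 allotted to Jamal's branch passes to Jamal's issue by representation.
The 1/3 is divided into 2 equal shares of 1/6 among Zuhair, Maysoon.
Zuhair predeceased; the 1/6 allotted to Zuhair's branch passes to Zuhair's issue by representation.
The 1/6 is divided into 3 equal shares of 1/18 among Fahad, Umar, Bashir.
Fahad is living and takes 1/18.
Umar is living and takes 1/18.
Bashir is living and takes 1/18.
Maysoon is living and takes 1/6.
Rashida is living and takes 1/3.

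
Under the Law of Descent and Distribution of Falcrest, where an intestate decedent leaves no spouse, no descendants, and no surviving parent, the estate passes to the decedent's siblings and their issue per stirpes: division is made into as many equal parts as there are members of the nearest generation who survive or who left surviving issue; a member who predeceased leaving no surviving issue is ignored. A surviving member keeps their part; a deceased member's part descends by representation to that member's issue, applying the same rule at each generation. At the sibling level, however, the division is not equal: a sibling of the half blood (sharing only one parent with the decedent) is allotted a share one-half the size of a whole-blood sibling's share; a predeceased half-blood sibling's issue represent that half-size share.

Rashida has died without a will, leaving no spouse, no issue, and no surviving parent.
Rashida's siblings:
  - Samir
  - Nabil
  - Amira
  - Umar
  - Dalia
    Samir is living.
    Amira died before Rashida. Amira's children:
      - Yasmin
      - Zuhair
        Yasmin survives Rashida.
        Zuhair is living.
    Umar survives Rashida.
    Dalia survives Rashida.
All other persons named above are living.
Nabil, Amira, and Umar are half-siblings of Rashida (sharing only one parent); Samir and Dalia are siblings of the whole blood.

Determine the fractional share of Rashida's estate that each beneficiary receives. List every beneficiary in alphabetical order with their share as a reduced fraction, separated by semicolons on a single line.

No spouse, descendants, or parent survives, so the estate passes to Rashida's siblings per stirpes.
Half-blood siblings count for one-half the weight of whole-blood siblings at the initial division.
Dividing 1 in proportion to weights (total weight 7/2): Samir (weight 1) → 2/7; Nabil (weight 1/2) → 1/7; Amira (weight 1/2) → 1/7; Umar (weight 1/2) → 1/7; Dalia (weight 1) → 2/7.
Samir is living and takes 2/7.
Nabil is living and takes 1/7.
Amira predeceased; the 1/7 allotted to Amira's branch passes to Amira's issue by representation.
The 1/7 is divided into 2 equal shares of 1/14 among Yasmin, Zuhair.
Yasmin is living and takes 1/14.
Zuhair is living and takes 1/14.
Umar is living and takes 1/7.
Dalia is living and takes 2/7.

Dalia 2/7; Nabil 1/7; Samir 2/7; Umar 1/7; Yasmin 1/14; Zuhair 1/14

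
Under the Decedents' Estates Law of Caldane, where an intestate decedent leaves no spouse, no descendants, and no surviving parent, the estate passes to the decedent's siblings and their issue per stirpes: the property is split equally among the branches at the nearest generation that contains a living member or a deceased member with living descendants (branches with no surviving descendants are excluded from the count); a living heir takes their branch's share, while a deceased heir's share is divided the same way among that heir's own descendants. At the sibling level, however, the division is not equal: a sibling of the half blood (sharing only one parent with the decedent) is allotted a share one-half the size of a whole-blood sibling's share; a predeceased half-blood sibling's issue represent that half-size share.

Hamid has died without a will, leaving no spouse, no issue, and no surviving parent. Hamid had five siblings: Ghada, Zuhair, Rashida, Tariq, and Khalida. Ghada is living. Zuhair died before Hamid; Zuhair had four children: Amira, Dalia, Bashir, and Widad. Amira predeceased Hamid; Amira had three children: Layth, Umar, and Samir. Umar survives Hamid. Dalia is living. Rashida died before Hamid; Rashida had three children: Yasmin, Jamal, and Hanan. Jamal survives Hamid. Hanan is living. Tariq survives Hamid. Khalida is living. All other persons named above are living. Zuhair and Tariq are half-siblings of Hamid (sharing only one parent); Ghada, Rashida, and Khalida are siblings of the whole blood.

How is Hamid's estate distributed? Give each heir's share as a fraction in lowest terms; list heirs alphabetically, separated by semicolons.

Bashir 1/32; Dalia 1/32; Ghada 1/4; Hanan 1/12; Jamal 1/12; Khalida 1/4; Layth 1/96; Samir 1/96; Tariq 1/8; Umar 1/96; Widad 1/32; Yasmin 1/12

No spouse, descendants, or parent survives, so the estate passes to Hamid's siblings per stirpes.
Half-blood siblings count for one-half the weight of whole-blood siblings at the initial division.
Dividing 1 in proportion to weights (total weight 4): Ghada (weight 1) → 1/4; Zuhair (weight 1/2) → 1/8; Rashida (weight 1) → 1/4; Tariq (weight 1/2) → 1/8; Khalida (weight 1) → 1/4.
Ghada is living and takes 1/4.
Zuhair predeceased; the 1/8 allotted to Zuhair's branch passes to Zuhair's issue by representation.
The 1/8 is divided into 4 equal shares of 1/32 among Amira, Dalia, Bashir, Widad.
Amira predeceased; the 1/32 allotted to Amira's branch passes to Amira's issue by representation.
The 1/32 is divided into 3 equal shares of 1/96 among Layth, Umar, Samir.
Layth is living and takes 1/96.
Umar is living and takes 1/96.
Samir is living and takes 1/96.
Dalia is living and takes 1/32.
Bashir is living and takes 1/32.
Widad is living and takes 1/32.
Rashida predeceased; the 1/4 allotted to Rashida's branch passes to Rashida's issue by representation.
The 1/4 is divided into 3 equal shares of 1/12 among Yasmin, Jamal, Hanan.
Yasmin is living and takes 1/12.
Jamal is living and takes 1/12.
Hanan is living and takes 1/12.
Tariq is living and takes 1/8.
Khalida is living and takes 1/4.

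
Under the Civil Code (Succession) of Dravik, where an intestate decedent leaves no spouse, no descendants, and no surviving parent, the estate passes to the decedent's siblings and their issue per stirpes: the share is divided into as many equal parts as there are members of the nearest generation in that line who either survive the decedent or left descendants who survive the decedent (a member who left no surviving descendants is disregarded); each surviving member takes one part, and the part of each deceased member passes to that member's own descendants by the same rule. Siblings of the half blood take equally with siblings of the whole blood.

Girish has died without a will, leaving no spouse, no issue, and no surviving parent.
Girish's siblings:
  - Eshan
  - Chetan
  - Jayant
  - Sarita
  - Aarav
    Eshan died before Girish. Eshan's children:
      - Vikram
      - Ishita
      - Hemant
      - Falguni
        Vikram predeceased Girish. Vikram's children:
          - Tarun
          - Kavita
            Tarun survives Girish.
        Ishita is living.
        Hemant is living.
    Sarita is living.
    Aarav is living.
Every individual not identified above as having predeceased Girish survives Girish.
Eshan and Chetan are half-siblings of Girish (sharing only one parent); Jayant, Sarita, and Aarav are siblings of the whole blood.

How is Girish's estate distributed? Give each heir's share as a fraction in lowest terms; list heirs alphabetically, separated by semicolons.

Aarav 1/5; Chetan 1/5; Falguni 1/20; Hemant 1/20; Ishita 1/20; Jayant 1/5; Kavita 1/40; Sarita 1/5; Tarun 1/40

No spouse, descendants, or parent survives, so the estate passes to Girish's siblings per stirpes.
Half-blood and whole-blood siblings take equally under the stated rule.
The estate is divided into 5 equal shares of 1/5 among Eshan, Chetan, Jayant, Sarita, Aarav.
Eshan predeceased; the 1/5 allotted to Eshan's branch passes to Eshan's issue by representation.
The 1/5 is divided into 4 equal shares of 1/20 among Vikram, Ishita, Hemant, Falguni.
Vikram predeceased; the 1/20 allotted to Vikram's branch passes to Vikram's issue by representation.
The 1/20 is divided into 2 equal shares of 1/40 among Tarun, Kavita.
Tarun is living and takes 1/40.
Kavita is living and takes 1/40.
Ishita is living and takes 1/20.
Hemant is living and takes 1/20.
Falguni is living and takes 1/20.
Chetan is living and takes 1/5.
Jayant is living and takes 1/5.
Sarita is living and takes 1/5.
Aarav is living and takes 1/5.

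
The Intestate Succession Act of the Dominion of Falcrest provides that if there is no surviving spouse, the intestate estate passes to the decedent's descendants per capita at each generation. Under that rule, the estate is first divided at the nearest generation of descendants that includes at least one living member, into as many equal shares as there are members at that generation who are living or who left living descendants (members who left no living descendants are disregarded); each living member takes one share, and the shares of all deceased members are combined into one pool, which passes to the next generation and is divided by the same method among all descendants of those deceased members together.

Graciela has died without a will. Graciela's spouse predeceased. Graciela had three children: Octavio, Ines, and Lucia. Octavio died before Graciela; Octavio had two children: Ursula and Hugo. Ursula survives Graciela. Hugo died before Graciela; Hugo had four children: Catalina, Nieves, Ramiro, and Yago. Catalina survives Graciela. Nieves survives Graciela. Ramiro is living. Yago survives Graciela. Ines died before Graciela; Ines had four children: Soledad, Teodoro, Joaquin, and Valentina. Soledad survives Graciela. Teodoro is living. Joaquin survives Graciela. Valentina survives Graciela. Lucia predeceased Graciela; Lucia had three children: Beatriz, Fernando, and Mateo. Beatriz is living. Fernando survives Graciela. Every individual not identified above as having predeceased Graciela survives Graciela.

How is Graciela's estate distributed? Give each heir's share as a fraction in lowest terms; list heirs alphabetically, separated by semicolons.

Beatriz 1/9; Catalina 1/36; Fernando 1/9; Joaquin 1/9; Mateo 1/9; Nieves 1/36; Ramiro 1/36; Soledad 1/9; Teodoro 1/9; Ursula 1/9; Valentina 1/9; Yago 1/36

There is no surviving spouse, so the entire estate passes to Graciela's descendants per capita at each generation.
No one at generation 1 (Octavio, Ines, Lucia) is living; moving to the next generation.
At generation 2 (Ursula, Hugo, Soledad, Teodoro, Joaquin, Valentina, Beatriz, Fernando, Mateo) there are 9 shares of (1)/9 = 1/9 each.
Living: Ursula, Soledad, Teodoro, Joaquin, Valentina, Beatriz, Fernando, and Mateo — each takes 1/9.
Deceased: Hugo. That 1/9 share is carried to generation 3.
At generation 3 (Catalina, Nieves, Ramiro, Yago) there are 4 shares of (1/9)/4 = 1/36 each.
Living: Catalina, Nieves, Ramiro, and Yago — each takes 1/36.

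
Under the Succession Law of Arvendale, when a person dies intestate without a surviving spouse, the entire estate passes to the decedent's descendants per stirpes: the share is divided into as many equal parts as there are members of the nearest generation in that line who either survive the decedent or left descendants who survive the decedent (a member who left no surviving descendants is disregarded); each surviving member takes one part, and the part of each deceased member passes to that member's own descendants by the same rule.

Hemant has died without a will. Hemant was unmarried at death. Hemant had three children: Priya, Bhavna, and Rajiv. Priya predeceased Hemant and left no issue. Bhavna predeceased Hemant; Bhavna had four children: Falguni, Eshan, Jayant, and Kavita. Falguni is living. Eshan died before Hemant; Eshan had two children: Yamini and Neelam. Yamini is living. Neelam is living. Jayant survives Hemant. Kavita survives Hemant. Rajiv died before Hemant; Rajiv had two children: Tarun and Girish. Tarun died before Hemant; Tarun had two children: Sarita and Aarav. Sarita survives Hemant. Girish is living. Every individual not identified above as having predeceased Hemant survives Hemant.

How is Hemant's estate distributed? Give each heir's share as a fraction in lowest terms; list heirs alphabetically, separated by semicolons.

There is no surviving spouse, so the entire estate passes to Hemant's descendants per stirpes.
Priya left no surviving issue, so that branch lapses and is disregarded.
The estate is divided into 2 equal shares of 1/2 among Bhavna, Rajiv.
Bhavna predeceased; the 1/2 allotted to Bhavna's branch passes to Bhavna's issue by representation.
The 1/2 is divided into 4 equal shares of 1/8 among Falguni, Eshan, Jayant, Kavita.
Falguni is living and takes 1/8.
Eshan predeceased; the 1/8 allotted to Eshan's branch passes to Eshan's issue by representation.
The 1/8 is divided into 2 equal shares of 1/16 among Yamini, Neelam.
Yamini is living and takes 1/16.
Neelam is living and takes 1/16.
Jayant is living and takes 1/8.
Kavita is living and takes 1/8.
Rajiv predeceased; the 1/2 allotted to Rajiv's branch passes to Rajiv's issue by representation.
The 1/2 is divided into 2 equal shares of 1/4 among Tarun, Girish.
Tarun predeceased; the 1/4 allotted to Tarun's branch passes to Tarun's issue by representation.
The 1/4 is divided into 2 equal shares of 1/8 among Sarita, Aarav.
Sarita is living and takes 1/8.
Aarav is living and takes 1/8.
Girish is living and takes 1/4.

Aarav 1/8; Falguni 1/8; Girish 1/4; Jayant 1/8; Kavita 1/8; Neelam 1/16; Sarita 1/8; Yamini 1/16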